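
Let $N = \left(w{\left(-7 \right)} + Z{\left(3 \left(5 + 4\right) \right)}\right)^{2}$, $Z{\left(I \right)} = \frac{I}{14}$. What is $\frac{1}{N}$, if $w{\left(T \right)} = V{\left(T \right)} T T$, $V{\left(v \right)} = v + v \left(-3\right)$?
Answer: $\frac{196}{92756161} \approx 2.1131 \cdot 10^{-6}$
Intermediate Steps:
$V{\left(v \right)} = - 2 v$ ($V{\left(v \right)} = v - 3 v = - 2 v$)
$Z{\left(I \right)} = \frac{I}{14}$ ($Z{\left(I \right)} = I \frac{1}{14} = \frac{I}{14}$)
$w{\left(T \right)} = - 2 T^{3}$ ($w{\left(T \right)} = - 2 T T T = - 2 T^{2} T = - 2 T^{3}$)
$N = \frac{92756161}{196}$ ($N = \left(- 2 \left(-7\right)^{3} + \frac{3 \left(5 + 4\right)}{14}\right)^{2} = \left(\left(-2\right) \left(-343\right) + \frac{3 \cdot 9}{14}\right)^{2} = \left(686 + \frac{1}{14} \cdot 27\right)^{2} = \left(686 + \frac{27}{14}\right)^{2} = \left(\frac{9631}{14}\right)^{2} = \frac{92756161}{196} \approx 4.7325 \cdot 10^{5}$)
$\frac{1}{N} = \frac{1}{\frac{92756161}{196}} = \frac{196}{92756161}$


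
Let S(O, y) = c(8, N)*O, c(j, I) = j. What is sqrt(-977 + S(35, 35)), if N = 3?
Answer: I*sqrt(697) ≈ 26.401*I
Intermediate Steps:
S(O, y) = 8*O
sqrt(-977 + S(35, 35)) = sqrt(-977 + 8*35) = sqrt(-977 + 280) = sqrt(-697) = I*sqrt(697)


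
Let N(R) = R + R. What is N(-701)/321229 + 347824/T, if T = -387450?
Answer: -56137180298/62230088025 ≈ -0.90209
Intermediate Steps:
N(R) = 2*R
N(-701)/321229 + 347824/T = (2*(-701))/321229 + 347824/(-387450) = -1402*1/321229 + 347824*(-1/387450) = -1402/321229 - 173912/193725 = -56137180298/62230088025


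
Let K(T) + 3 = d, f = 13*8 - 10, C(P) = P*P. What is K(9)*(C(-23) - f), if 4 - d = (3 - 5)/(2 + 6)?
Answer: 2175/4 ≈ 543.75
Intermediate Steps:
C(P) = P²
f = 94 (f = 104 - 10 = 94)
d = 17/4 (d = 4 - (3 - 5)/(2 + 6) = 4 - (-2)/8 = 4 - 1*(-¼) = 4 + ¼ = 17/4 ≈ 4.2500)
K(T) = 5/4 (K(T) = -3 + 17/4 = 5/4)
K(9)*(C(-23) - f) = 5*((-23)² - 1*94)/4 = 5*(529 - 94)/4 = (5/4)*435 = 2175/4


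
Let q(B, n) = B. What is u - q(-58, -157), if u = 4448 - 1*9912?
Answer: -5406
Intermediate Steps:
u = -5464 (u = 4448 - 9912 = -5464)
u - q(-58, -157) = -5464 - 1*(-58) = -5464 + 58 = -5406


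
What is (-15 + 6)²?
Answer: 81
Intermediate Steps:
(-15 + 6)² = (-9)² = 81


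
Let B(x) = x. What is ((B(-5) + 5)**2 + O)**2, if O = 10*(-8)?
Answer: 6400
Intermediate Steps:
O = -80
((B(-5) + 5)**2 + O)**2 = ((-5 + 5)**2 - 80)**2 = (0**2 - 80)**2 = (0 - 80)**2 = (-80)**2 = 6400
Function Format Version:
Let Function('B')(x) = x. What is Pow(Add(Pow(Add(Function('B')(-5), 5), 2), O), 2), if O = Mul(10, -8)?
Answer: 6400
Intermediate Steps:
O = -80
Pow(Add(Pow(Add(Function('B')(-5), 5), 2), O), 2) = Pow(Add(Pow(Add(-5, 5), 2), -80), 2) = Pow(Add(Pow(0, 2), -80), 2) = Pow(Add(0, -80), 2) = Pow(-80, 2) = 6400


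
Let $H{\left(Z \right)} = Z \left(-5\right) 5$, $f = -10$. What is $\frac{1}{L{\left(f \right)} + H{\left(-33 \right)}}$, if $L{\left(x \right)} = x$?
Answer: $\frac{1}{815} \approx 0.001227$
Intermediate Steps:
$H{\left(Z \right)} = - 25 Z$ ($H{\left(Z \right)} = - 5 Z 5 = - 25 Z$)
$\frac{1}{L{\left(f \right)} + H{\left(-33 \right)}} = \frac{1}{-10 - -825} = \frac{1}{-10 + 825} = \frac{1}{815}$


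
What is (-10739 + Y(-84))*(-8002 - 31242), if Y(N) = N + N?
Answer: 428034308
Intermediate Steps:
Y(N) = 2*N
(-10739 + Y(-84))*(-8002 - 31242) = (-10739 + 2*(-84))*(-8002 - 31242) = (-10739 - 168)*(-39244) = -10907*(-39244) = 428034308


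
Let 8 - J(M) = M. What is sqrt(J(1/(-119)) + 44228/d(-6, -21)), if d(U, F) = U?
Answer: I*sqrt(938448399)/357 ≈ 85.81*I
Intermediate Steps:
J(M) = 8 - M
sqrt(J(1/(-119)) + 44228/d(-6, -21)) = sqrt((8 - 1/(-119)) + 44228/(-6)) = sqrt((8 - 1*(-1/119)) + 44228*(-1/6)) = sqrt((8 + 1/119) - 22114/3) = sqrt(953/119 - 22114/3) = sqrt(-2628707/357) = I*sqrt(938448399)/357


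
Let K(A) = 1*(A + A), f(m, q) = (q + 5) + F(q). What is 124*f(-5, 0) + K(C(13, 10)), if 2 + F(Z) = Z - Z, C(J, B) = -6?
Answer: 360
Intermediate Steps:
F(Z) = -2 (F(Z) = -2 + (Z - Z) = -2 + 0 = -2)
f(m, q) = 3 + q (f(m, q) = (q + 5) - 2 = (5 + q) - 2 = 3 + q)
K(A) = 2*A (K(A) = 1*(2*A) = 2*A)
124*f(-5, 0) + K(C(13, 10)) = 124*(3 + 0) + 2*(-6) = 124*3 - 12 = 372 - 12 = 360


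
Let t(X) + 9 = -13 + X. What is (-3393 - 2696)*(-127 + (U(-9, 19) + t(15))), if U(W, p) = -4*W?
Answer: 596722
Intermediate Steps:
t(X) = -22 + X (t(X) = -9 + (-13 + X) = -22 + X)
(-3393 - 2696)*(-127 + (U(-9, 19) + t(15))) = (-3393 - 2696)*(-127 + (-4*(-9) + (-22 + 15))) = -6089*(-127 + (36 - 7)) = -6089*(-127 + 29) = -6089*(-98) = 596722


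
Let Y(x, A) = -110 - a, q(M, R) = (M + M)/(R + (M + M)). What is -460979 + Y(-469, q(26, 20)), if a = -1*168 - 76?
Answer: -460845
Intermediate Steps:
a = -244 (a = -168 - 76 = -244)
q(M, R) = 2*M/(R + 2*M) (q(M, R) = (2*M)/(R + 2*M) = 2*M/(R + 2*M))
Y(x, A) = 134 (Y(x, A) = -110 - 1*(-244) = -110 + 244 = 134)
-460979 + Y(-469, q(26, 20)) = -460979 + 134 = -460845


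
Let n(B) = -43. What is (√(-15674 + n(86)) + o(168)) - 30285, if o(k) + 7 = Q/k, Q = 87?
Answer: -1696323/56 + 13*I*√93 ≈ -30291.0 + 125.37*I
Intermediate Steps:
o(k) = -7 + 87/k
(√(-15674 + n(86)) + o(168)) - 30285 = (√(-15674 - 43) + (-7 + 87/168)) - 30285 = (√(-15717) + (-7 + 87*(1/168))) - 30285 = (13*I*√93 + (-7 + 29/56)) - 30285 = (13*I*√93 - 363/56) - 30285 = (-363/56 + 13*I*√93) - 30285 = -1696323/56 + 13*I*√93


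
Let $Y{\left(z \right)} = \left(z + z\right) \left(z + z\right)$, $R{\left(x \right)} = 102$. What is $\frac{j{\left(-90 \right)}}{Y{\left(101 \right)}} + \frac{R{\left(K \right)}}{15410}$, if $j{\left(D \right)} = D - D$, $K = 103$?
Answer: $\frac{51}{7705} \approx 0.0066191$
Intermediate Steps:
$j{\left(D \right)} = 0$
$Y{\left(z \right)} = 4 z^{2}$ ($Y{\left(z \right)} = 2 z 2 z = 4 z^{2}$)
$\frac{j{\left(-90 \right)}}{Y{\left(101 \right)}} + \frac{R{\left(K \right)}}{15410} = \frac{0}{4 \cdot 101^{2}} + \frac{102}{15410} = \frac{0}{4 \cdot 10201} + 102 \cdot \frac{1}{15410} = \frac{0}{40804} + \frac{51}{7705} = 0 \cdot \frac{1}{40804} + \frac{51}{7705} = 0 + \frac{51}{7705} = \frac{51}{7705}$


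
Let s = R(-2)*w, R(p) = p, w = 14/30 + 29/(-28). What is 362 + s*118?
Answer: 52111/105 ≈ 496.30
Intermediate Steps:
w = -239/420 (w = 14*(1/30) + 29*(-1/28) = 7/15 - 29/28 = -239/420 ≈ -0.56905)
s = 239/210 (s = -2*(-239/420) = 239/210 ≈ 1.1381)
362 + s*118 = 362 + (239/210)*118 = 362 + 14101/105 = 52111/105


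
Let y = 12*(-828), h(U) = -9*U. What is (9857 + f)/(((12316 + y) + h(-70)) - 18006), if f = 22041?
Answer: -15949/7498 ≈ -2.1271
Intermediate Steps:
y = -9936
(9857 + f)/(((12316 + y) + h(-70)) - 18006) = (9857 + 22041)/(((12316 - 9936) - 9*(-70)) - 18006) = 31898/((2380 + 630) - 18006) = 31898/(3010 - 18006) = 31898/(-14996) = 31898*(-1/14996) = -15949/7498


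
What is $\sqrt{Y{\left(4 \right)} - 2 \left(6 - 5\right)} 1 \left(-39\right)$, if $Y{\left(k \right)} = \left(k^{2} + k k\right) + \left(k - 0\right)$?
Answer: $- 39 \sqrt{34} \approx -227.41$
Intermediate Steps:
$Y{\left(k \right)} = k + 2 k^{2}$ ($Y{\left(k \right)} = \left(k^{2} + k^{2}\right) + \left(k + 0\right) = 2 k^{2} + k = k + 2 k^{2}$)
$\sqrt{Y{\left(4 \right)} - 2 \left(6 - 5\right)} 1 \left(-39\right) = \sqrt{4 \left(1 + 2 \cdot 4\right) - 2 \left(6 - 5\right)} 1 \left(-39\right) = \sqrt{4 \left(1 + 8\right) - 2} \cdot 1 \left(-39\right) = \sqrt{4 \cdot 9 - 2} \cdot 1 \left(-39\right) = \sqrt{36 - 2} \cdot 1 \left(-39\right) = \sqrt{34} \cdot 1 \left(-39\right) = \sqrt{34} \left(-39\right) = - 39 \sqrt{34}$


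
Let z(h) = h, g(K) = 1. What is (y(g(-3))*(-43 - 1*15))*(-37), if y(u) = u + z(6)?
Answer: 15022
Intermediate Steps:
y(u) = 6 + u (y(u) = u + 6 = 6 + u)
(y(g(-3))*(-43 - 1*15))*(-37) = ((6 + 1)*(-43 - 1*15))*(-37) = (7*(-43 - 15))*(-37) = (7*(-58))*(-37) = -406*(-37) = 15022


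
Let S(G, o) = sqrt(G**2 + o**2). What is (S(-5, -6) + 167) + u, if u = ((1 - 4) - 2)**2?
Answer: 192 + sqrt(61) ≈ 199.81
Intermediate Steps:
u = 25 (u = (-3 - 2)**2 = (-5)**2 = 25)
(S(-5, -6) + 167) + u = (sqrt((-5)**2 + (-6)**2) + 167) + 25 = (sqrt(25 + 36) + 167) + 25 = (sqrt(61) + 167) + 25 = (167 + sqrt(61)) + 25 = 192 + sqrt(61)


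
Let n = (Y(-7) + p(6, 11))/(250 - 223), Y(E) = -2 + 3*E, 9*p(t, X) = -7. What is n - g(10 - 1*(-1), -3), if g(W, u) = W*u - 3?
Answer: 8534/243 ≈ 35.119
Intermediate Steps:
p(t, X) = -7/9 (p(t, X) = (⅑)*(-7) = -7/9)
g(W, u) = -3 + W*u
n = -214/243 (n = ((-2 + 3*(-7)) - 7/9)/(250 - 223) = ((-2 - 21) - 7/9)/27 = (-23 - 7/9)*(1/27) = -214/9*1/27 = -214/243 ≈ -0.88066)
n - g(10 - 1*(-1), -3) = -214/243 - (-3 + (10 - 1*(-1))*(-3)) = -214/243 - (-3 + (10 + 1)*(-3)) = -214/243 - (-3 + 11*(-3)) = -214/243 - (-3 - 33) = -214/243 - 1*(-36) = -214/243 + 36 = 8534/243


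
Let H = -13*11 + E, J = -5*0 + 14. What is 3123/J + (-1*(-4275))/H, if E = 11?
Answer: 58731/308 ≈ 190.69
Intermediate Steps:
J = 14 (J = 0 + 14 = 14)
H = -132 (H = -13*11 + 11 = -143 + 11 = -132)
3123/J + (-1*(-4275))/H = 3123/14 - 1*(-4275)/(-132) = 3123*(1/14) + 4275*(-1/132) = 3123/14 - 1425/44 = 58731/308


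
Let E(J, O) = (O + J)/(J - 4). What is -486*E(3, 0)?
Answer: 1458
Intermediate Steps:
E(J, O) = (J + O)/(-4 + J)
-486*E(3, 0) = -486*(3 + 0)/(-4 + 3) = -486*3/(-1) = -(-486)*3 = -486*(-3) = 1458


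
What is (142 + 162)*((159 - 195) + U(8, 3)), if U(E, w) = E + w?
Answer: -7600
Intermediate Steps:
(142 + 162)*((159 - 195) + U(8, 3)) = (142 + 162)*((159 - 195) + (8 + 3)) = 304*(-36 + 11) = 304*(-25) = -7600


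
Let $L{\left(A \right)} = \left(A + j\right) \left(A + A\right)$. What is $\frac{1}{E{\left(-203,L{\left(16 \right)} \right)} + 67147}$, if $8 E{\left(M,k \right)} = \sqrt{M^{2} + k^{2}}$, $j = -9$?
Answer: $\frac{4297408}{288557963591} - \frac{56 \sqrt{1865}}{288557963591} \approx 1.4884 \cdot 10^{-5}$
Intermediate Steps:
$L{\left(A \right)} = 2 A \left(-9 + A\right)$ ($L{\left(A \right)} = \left(A - 9\right) \left(A + A\right) = \left(-9 + A\right) 2 A = 2 A \left(-9 + A\right)$)
$E{\left(M,k \right)} = \frac{\sqrt{M^{2} + k^{2}}}{8}$
$\frac{1}{E{\left(-203,L{\left(16 \right)} \right)} + 67147} = \frac{1}{\frac{\sqrt{\left(-203\right)^{2} + \left(2 \cdot 16 \left(-9 + 16\right)\right)^{2}}}{8} + 67147} = \frac{1}{\frac{\sqrt{41209 + \left(2 \cdot 16 \cdot 7\right)^{2}}}{8} + 67147} = \frac{1}{\frac{\sqrt{41209 + 224^{2}}}{8} + 67147} = \frac{1}{\frac{\sqrt{41209 + 50176}}{8} + 67147} = \frac{1}{\frac{\sqrt{91385}}{8} + 67147} = \frac{1}{\frac{7 \sqrt{1865}}{8} + 67147} = \frac{1}{67147 + \frac{7 \sqrt{1865}}{8}}$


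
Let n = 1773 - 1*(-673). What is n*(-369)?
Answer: -902574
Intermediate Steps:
n = 2446 (n = 1773 + 673 = 2446)
n*(-369) = 2446*(-369) = -902574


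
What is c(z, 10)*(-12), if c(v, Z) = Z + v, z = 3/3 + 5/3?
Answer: -152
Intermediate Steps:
z = 8/3 (z = 3*(1/3) + 5*(1/3) = 1 + 5/3 = 8/3 ≈ 2.6667)
c(z, 10)*(-12) = (10 + 8/3)*(-12) = (38/3)*(-12) = -152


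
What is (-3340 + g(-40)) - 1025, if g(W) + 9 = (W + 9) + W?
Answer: -4445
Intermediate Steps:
g(W) = 2*W (g(W) = -9 + ((W + 9) + W) = -9 + ((9 + W) + W) = -9 + (9 + 2*W) = 2*W)
(-3340 + g(-40)) - 1025 = (-3340 + 2*(-40)) - 1025 = (-3340 - 80) - 1025 = -3420 - 1025 = -4445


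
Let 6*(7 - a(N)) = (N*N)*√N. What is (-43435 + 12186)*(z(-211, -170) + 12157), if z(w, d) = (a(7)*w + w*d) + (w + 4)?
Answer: -1448172407 - 323083411*√7/6 ≈ -1.5906e+9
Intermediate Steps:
a(N) = 7 - N^(5/2)/6 (a(N) = 7 - N*N*√N/6 = 7 - N²*√N/6 = 7 - N^(5/2)/6)
z(w, d) = 4 + w + d*w + w*(7 - 49*√7/6) (z(w, d) = ((7 - 49*√7/6)*w + w*d) + (w + 4) = ((7 - 49*√7/6)*w + d*w) + (4 + w) = (w*(7 - 49*√7/6) + d*w) + (4 + w) = (d*w + w*(7 - 49*√7/6)) + (4 + w) = 4 + w + d*w + w*(7 - 49*√7/6))
(-43435 + 12186)*(z(-211, -170) + 12157) = (-43435 + 12186)*((4 + 8*(-211) - 170*(-211) - 49/6*(-211)*√7) + 12157) = -31249*((4 - 1688 + 35870 + 10339*√7/6) + 12157) = -31249*((34186 + 10339*√7/6) + 12157) = -31249*(46343 + 10339*√7/6) = -1448172407 - 323083411*√7/6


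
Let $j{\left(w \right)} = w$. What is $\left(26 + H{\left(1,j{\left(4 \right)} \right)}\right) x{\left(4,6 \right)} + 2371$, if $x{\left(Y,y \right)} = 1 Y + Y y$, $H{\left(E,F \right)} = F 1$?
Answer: $3211$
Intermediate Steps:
$H{\left(E,F \right)} = F$
$x{\left(Y,y \right)} = Y + Y y$
$\left(26 + H{\left(1,j{\left(4 \right)} \right)}\right) x{\left(4,6 \right)} + 2371 = \left(26 + 4\right) 4 \left(1 + 6\right) + 2371 = 30 \cdot 4 \cdot 7 + 2371 = 30 \cdot 28 + 2371 = 840 + 2371 = 3211$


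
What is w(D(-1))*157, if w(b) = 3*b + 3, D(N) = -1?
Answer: 0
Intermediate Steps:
w(b) = 3 + 3*b
w(D(-1))*157 = (3 + 3*(-1))*157 = (3 - 3)*157 = 0*157 = 0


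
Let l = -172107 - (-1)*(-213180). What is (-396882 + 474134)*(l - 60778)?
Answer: -34459413380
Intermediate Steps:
l = -385287 (l = -172107 - 1*213180 = -172107 - 213180 = -385287)
(-396882 + 474134)*(l - 60778) = (-396882 + 474134)*(-385287 - 60778) = 77252*(-446065) = -34459413380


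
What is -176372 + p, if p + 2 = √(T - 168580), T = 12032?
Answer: -176374 + 2*I*√39137 ≈ -1.7637e+5 + 395.66*I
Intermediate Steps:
p = -2 + 2*I*√39137 (p = -2 + √(12032 - 168580) = -2 + √(-156548) = -2 + 2*I*√39137 ≈ -2.0 + 395.66*I)
-176372 + p = -176372 + (-2 + 2*I*√39137) = -176374 + 2*I*√39137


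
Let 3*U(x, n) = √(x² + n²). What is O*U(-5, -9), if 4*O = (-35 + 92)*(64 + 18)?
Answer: 779*√106/2 ≈ 4010.1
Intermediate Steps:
O = 2337/2 (O = ((-35 + 92)*(64 + 18))/4 = (57*82)/4 = (¼)*4674 = 2337/2 ≈ 1168.5)
U(x, n) = √(n² + x²)/3 (U(x, n) = √(x² + n²)/3 = √(n² + x²)/3)
O*U(-5, -9) = 2337*(√((-9)² + (-5)²)/3)/2 = 2337*(√(81 + 25)/3)/2 = 2337*(√106/3)/2 = 779*√106/2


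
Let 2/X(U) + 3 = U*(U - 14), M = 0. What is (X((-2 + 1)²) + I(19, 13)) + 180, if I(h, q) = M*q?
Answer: 1439/8 ≈ 179.88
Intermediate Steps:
I(h, q) = 0 (I(h, q) = 0*q = 0)
X(U) = 2/(-3 + U*(-14 + U)) (X(U) = 2/(-3 + U*(U - 14)) = 2/(-3 + U*(-14 + U)))
(X((-2 + 1)²) + I(19, 13)) + 180 = (2/(-3 + ((-2 + 1)²)² - 14*(-2 + 1)²) + 0) + 180 = (2/(-3 + ((-1)²)² - 14*(-1)²) + 0) + 180 = (2/(-3 + 1² - 14*1) + 0) + 180 = (2/(-3 + 1 - 14) + 0) + 180 = (2/(-16) + 0) + 180 = (2*(-1/16) + 0) + 180 = (-⅛ + 0) + 180 = -⅛ + 180 = 1439/8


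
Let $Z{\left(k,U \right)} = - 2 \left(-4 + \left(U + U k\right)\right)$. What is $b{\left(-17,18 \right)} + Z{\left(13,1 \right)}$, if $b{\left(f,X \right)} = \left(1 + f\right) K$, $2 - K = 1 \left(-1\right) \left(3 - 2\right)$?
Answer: $-68$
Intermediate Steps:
$K = 3$ ($K = 2 - 1 \left(-1\right) \left(3 - 2\right) = 2 - \left(-1\right) 1 = 2 - -1 = 2 + 1 = 3$)
$b{\left(f,X \right)} = 3 + 3 f$ ($b{\left(f,X \right)} = \left(1 + f\right) 3 = 3 + 3 f$)
$Z{\left(k,U \right)} = 8 - 2 U - 2 U k$ ($Z{\left(k,U \right)} = - 2 \left(-4 + U + U k\right) = 8 - 2 U - 2 U k$)
$b{\left(-17,18 \right)} + Z{\left(13,1 \right)} = \left(3 + 3 \left(-17\right)\right) - \left(-6 + 26\right) = \left(3 - 51\right) - 20 = -48 - 20 = -68$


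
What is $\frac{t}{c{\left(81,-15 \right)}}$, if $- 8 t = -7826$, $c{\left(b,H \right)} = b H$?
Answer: $- \frac{3913}{4860} \approx -0.80514$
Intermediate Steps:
$c{\left(b,H \right)} = H b$
$t = \frac{3913}{4}$ ($t = \left(- \frac{1}{8}\right) \left(-7826\right) = \frac{3913}{4} \approx 978.25$)
$\frac{t}{c{\left(81,-15 \right)}} = \frac{3913}{4 \left(\left(-15\right) 81\right)} = \frac{3913}{4 \left(-1215\right)} = \frac{3913}{4} \left(- \frac{1}{1215}\right) = - \frac{3913}{4860}$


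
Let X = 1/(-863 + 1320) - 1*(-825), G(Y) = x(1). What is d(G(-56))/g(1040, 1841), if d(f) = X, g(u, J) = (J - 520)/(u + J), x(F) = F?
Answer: 1086211906/603697 ≈ 1799.3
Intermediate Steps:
G(Y) = 1
X = 377026/457 (X = 1/457 + 825 = 377026/457 ≈ 825.00)
g(u, J) = (-520 + J)/(J + u)
d(f) = 377026/457
d(G(-56))/g(1040, 1841) = 377026/(457*(((-520 + 1841)/(1841 + 1040)))) = 377026/(457*((1321/2881))) = 377026/(457*(((1/2881)*1321))) = 377026/(457*(1321/2881)) = (377026/457)*(2881/1321) = 1086211906/603697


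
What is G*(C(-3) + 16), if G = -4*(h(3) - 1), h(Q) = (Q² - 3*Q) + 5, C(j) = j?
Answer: -208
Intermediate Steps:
h(Q) = 5 + Q² - 3*Q
G = -16 (G = -4*((5 + 3² - 3*3) - 1) = -4*((5 + 9 - 9) - 1) = -4*(5 - 1) = -4*4 = -16)
G*(C(-3) + 16) = -16*(-3 + 16) = -16*13 = -208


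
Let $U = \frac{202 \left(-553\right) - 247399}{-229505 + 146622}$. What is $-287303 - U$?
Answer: $- \frac{23812893654}{82883} \approx -2.8731 \cdot 10^{5}$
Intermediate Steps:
$U = \frac{359105}{82883}$ ($U = \frac{-111706 - 247399}{-82883} = \left(-359105\right) \left(- \frac{1}{82883}\right) = \frac{359105}{82883} \approx 4.3327$)
$-287303 - U = -287303 - \frac{359105}{82883} = - \frac{23812893654}{82883}$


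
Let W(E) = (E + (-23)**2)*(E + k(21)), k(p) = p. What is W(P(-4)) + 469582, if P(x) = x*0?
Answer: 480691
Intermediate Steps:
P(x) = 0
W(E) = (21 + E)*(529 + E) (W(E) = (E + (-23)**2)*(E + 21) = (E + 529)*(21 + E) = (529 + E)*(21 + E) = (21 + E)*(529 + E))
W(P(-4)) + 469582 = (11109 + 0**2 + 550*0) + 469582 = (11109 + 0 + 0) + 469582 = 11109 + 469582 = 480691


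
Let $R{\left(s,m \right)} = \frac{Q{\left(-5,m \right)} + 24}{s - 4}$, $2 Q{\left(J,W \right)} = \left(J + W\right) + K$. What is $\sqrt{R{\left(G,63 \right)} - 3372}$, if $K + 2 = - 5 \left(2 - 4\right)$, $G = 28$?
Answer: $\frac{i \sqrt{53914}}{4} \approx 58.048 i$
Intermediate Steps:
$K = 8$ ($K = -2 - 5 \left(2 - 4\right) = -2 - -10 = -2 + 10 = 8$)
$Q{\left(J,W \right)} = 4 + \frac{J}{2} + \frac{W}{2}$ ($Q{\left(J,W \right)} = \frac{\left(J + W\right) + 8}{2} = \frac{8 + J + W}{2} = 4 + \frac{J}{2} + \frac{W}{2}$)
$R{\left(s,m \right)} = \frac{\frac{51}{2} + \frac{m}{2}}{-4 + s}$ ($R{\left(s,m \right)} = \frac{\left(4 + \frac{1}{2} \left(-5\right) + \frac{m}{2}\right) + 24}{s - 4} = \frac{\left(4 - \frac{5}{2} + \frac{m}{2}\right) + 24}{-4 + s} = \frac{\left(\frac{3}{2} + \frac{m}{2}\right) + 24}{-4 + s} = \frac{\frac{51}{2} + \frac{m}{2}}{-4 + s}$)
$\sqrt{R{\left(G,63 \right)} - 3372} = \sqrt{\frac{51 + 63}{2 \left(-4 + 28\right)} - 3372} = \sqrt{\frac{1}{2} \cdot \frac{1}{24} \cdot 114 - 3372} = \sqrt{\frac{19}{8} - 3372} = \sqrt{- \frac{26957}{8}} = \frac{i \sqrt{53914}}{4}$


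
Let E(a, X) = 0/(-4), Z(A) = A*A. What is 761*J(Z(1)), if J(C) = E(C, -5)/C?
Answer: 0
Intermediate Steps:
Z(A) = A**2
E(a, X) = 0 (E(a, X) = 0*(-1/4) = 0)
J(C) = 0 (J(C) = 0/C = 0)
761*J(Z(1)) = 761*0 = 0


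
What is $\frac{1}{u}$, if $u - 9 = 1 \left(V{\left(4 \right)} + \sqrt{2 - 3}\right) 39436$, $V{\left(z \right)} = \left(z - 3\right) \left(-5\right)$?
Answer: $- \frac{197171}{40431601337} - \frac{39436 i}{40431601337} \approx -4.8767 \cdot 10^{-6} - 9.7537 \cdot 10^{-7} i$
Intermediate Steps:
$V{\left(z \right)} = 15 - 5 z$ ($V{\left(z \right)} = \left(-3 + z\right) \left(-5\right) = 15 - 5 z$)
$u = -197171 + 39436 i$ ($u = 9 + 1 \left(\left(15 - 20\right) + \sqrt{2 - 3}\right) 39436 = 9 + 1 \left(\left(15 - 20\right) + \sqrt{-1}\right) 39436 = 9 + 1 \left(-5 + i\right) 39436 = 9 + \left(-5 + i\right) 39436 = 9 - \left(197180 - 39436 i\right) = -197171 + 39436 i \approx -1.9717 \cdot 10^{5} + 39436.0 i$)
$\frac{1}{u} = \frac{1}{-197171 + 39436 i} = \frac{-197171 - 39436 i}{40431601337}$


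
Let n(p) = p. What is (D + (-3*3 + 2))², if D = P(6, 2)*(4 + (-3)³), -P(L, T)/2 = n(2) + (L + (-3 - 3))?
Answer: 7225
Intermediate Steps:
P(L, T) = 8 - 2*L (P(L, T) = -2*(2 + (L + (-3 - 3))) = -2*(2 + (L - 6)) = -2*(2 + (-6 + L)) = -2*(-4 + L) = 8 - 2*L)
D = 92 (D = (8 - 2*6)*(4 + (-3)³) = (8 - 12)*(4 - 27) = -4*(-23) = 92)
(D + (-3*3 + 2))² = (92 + (-3*3 + 2))² = (92 + (-9 + 2))² = (92 - 7)² = 85² = 7225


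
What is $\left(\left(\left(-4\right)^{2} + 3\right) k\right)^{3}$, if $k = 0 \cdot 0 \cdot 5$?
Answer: $0$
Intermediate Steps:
$k = 0$ ($k = 0 \cdot 5 = 0$)
$\left(\left(\left(-4\right)^{2} + 3\right) k\right)^{3} = \left(\left(\left(-4\right)^{2} + 3\right) 0\right)^{3} = \left(\left(16 + 3\right) 0\right)^{3} = \left(19 \cdot 0\right)^{3} = 0^{3} = 0$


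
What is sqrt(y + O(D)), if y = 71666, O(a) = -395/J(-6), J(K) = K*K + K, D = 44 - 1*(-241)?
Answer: sqrt(2579502)/6 ≈ 267.68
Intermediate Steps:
D = 285 (D = 44 + 241 = 285)
J(K) = K + K**2 (J(K) = K**2 + K = K + K**2)
O(a) = -79/6 (O(a) = -395*(-1/(6*(1 - 6))) = -395/((-6*(-5))) = -395/30 = -395*1/30 = -79/6)
sqrt(y + O(D)) = sqrt(71666 - 79/6) = sqrt(429917/6) = sqrt(2579502)/6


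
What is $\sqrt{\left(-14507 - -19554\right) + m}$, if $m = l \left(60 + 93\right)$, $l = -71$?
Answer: $2 i \sqrt{1454} \approx 76.263 i$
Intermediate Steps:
$m = -10863$ ($m = - 71 \left(60 + 93\right) = \left(-71\right) 153 = -10863$)
$\sqrt{\left(-14507 - -19554\right) + m} = \sqrt{\left(-14507 - -19554\right) - 10863} = \sqrt{\left(-14507 + 19554\right) - 10863} = \sqrt{5047 - 10863} = \sqrt{-5816} = 2 i \sqrt{1454}$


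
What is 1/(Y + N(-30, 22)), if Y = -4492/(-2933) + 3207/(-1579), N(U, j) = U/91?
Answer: -60205691/49920449 ≈ -1.2060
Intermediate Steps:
N(U, j) = U/91 (N(U, j) = U*(1/91) = U/91)
Y = -2313263/4631207 (Y = -4492*(-1/2933) + 3207*(-1/1579) = 4492/2933 - 3207/1579 = -2313263/4631207 ≈ -0.49949)
1/(Y + N(-30, 22)) = 1/(-2313263/4631207 + (1/91)*(-30)) = 1/(-2313263/4631207 - 30/91) = 1/(-49920449/60205691) = -60205691/49920449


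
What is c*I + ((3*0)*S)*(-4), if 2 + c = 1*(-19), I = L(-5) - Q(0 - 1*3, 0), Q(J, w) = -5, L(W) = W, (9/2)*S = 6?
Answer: 0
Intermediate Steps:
S = 4/3 (S = (2/9)*6 = 4/3 ≈ 1.3333)
I = 0 (I = -5 - 1*(-5) = -5 + 5 = 0)
c = -21 (c = -2 + 1*(-19) = -2 - 19 = -21)
c*I + ((3*0)*S)*(-4) = -21*0 + ((3*0)*(4/3))*(-4) = 0 + (0*(4/3))*(-4) = 0 + 0*(-4) = 0 + 0 = 0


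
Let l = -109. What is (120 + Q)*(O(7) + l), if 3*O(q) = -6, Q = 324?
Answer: -49284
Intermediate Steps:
O(q) = -2 (O(q) = (⅓)*(-6) = -2)
(120 + Q)*(O(7) + l) = (120 + 324)*(-2 - 109) = 444*(-111) = -49284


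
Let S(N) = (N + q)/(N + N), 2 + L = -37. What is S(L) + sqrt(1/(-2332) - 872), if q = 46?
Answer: -7/78 + 9*I*sqrt(14636215)/1166 ≈ -0.089744 + 29.53*I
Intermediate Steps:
L = -39 (L = -2 - 37 = -39)
S(N) = (46 + N)/(2*N) (S(N) = (N + 46)/(N + N) = (46 + N)/((2*N)) = (46 + N)*(1/(2*N)) = (46 + N)/(2*N))
S(L) + sqrt(1/(-2332) - 872) = (1/2)*(46 - 39)/(-39) + sqrt(1/(-2332) - 872) = (1/2)*(-1/39)*7 + sqrt(-1/2332 - 872) = -7/78 + sqrt(-2033505/2332) = -7/78 + 9*I*sqrt(14636215)/1166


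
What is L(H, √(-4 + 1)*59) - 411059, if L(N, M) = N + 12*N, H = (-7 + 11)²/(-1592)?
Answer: -81800767/199 ≈ -4.1106e+5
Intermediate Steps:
H = -2/199 (H = 4²*(-1/1592) = 16*(-1/1592) = -2/199 ≈ -0.010050)
L(N, M) = 13*N
L(H, √(-4 + 1)*59) - 411059 = 13*(-2/199) - 411059 = -26/199 - 411059 = -81800767/199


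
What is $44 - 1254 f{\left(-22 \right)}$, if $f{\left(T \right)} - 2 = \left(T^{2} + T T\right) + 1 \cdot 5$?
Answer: $-1222606$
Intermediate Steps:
$f{\left(T \right)} = 7 + 2 T^{2}$ ($f{\left(T \right)} = 2 + \left(\left(T^{2} + T T\right) + 1 \cdot 5\right) = 2 + \left(\left(T^{2} + T^{2}\right) + 5\right) = 2 + \left(2 T^{2} + 5\right) = 2 + \left(5 + 2 T^{2}\right) = 7 + 2 T^{2}$)
$44 - 1254 f{\left(-22 \right)} = 44 - 1254 \left(7 + 2 \left(-22\right)^{2}\right) = 44 - 1254 \left(7 + 2 \cdot 484\right) = 44 - 1254 \left(7 + 968\right) = 44 - 1222650 = -1222606$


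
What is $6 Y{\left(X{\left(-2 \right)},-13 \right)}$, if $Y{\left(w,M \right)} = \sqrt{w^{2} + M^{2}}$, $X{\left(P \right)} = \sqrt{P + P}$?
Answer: $6 \sqrt{165} \approx 77.071$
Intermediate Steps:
$X{\left(P \right)} = \sqrt{2} \sqrt{P}$ ($X{\left(P \right)} = \sqrt{2 P} = \sqrt{2} \sqrt{P}$)
$Y{\left(w,M \right)} = \sqrt{M^{2} + w^{2}}$
$6 Y{\left(X{\left(-2 \right)},-13 \right)} = 6 \sqrt{\left(-13\right)^{2} + \left(\sqrt{2} \sqrt{-2}\right)^{2}} = 6 \sqrt{169 + \left(\sqrt{2} i \sqrt{2}\right)^{2}} = 6 \sqrt{169 + \left(2 i\right)^{2}} = 6 \sqrt{169 - 4} = 6 \sqrt{165}$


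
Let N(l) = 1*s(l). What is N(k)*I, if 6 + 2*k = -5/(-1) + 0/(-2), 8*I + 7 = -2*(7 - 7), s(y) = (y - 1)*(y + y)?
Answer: -21/16 ≈ -1.3125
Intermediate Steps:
s(y) = 2*y*(-1 + y) (s(y) = (-1 + y)*(2*y) = 2*y*(-1 + y))
I = -7/8 (I = -7/8 + (-2*(7 - 7))/8 = -7/8 + (-2*0)/8 = -7/8 + (⅛)*0 = -7/8 + 0 = -7/8 ≈ -0.87500)
k = -½ (k = -3 + (-5/(-1) + 0/(-2))/2 = -3 + (-5*(-1) + 0*(-½))/2 = -3 + (5 + 0)/2 = -3 + (½)*5 = -3 + 5/2 = -½ ≈ -0.50000)
N(l) = 2*l*(-1 + l) (N(l) = 1*(2*l*(-1 + l)) = 2*l*(-1 + l))
N(k)*I = (2*(-½)*(-1 - ½))*(-7/8) = (2*(-½)*(-3/2))*(-7/8) = (3/2)*(-7/8) = -21/16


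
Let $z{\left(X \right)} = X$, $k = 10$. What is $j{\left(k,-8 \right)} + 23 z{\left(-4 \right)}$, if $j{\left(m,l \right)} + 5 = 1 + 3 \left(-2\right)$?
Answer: $-102$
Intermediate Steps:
$j{\left(m,l \right)} = -10$ ($j{\left(m,l \right)} = -5 + \left(1 + 3 \left(-2\right)\right) = -5 + \left(1 - 6\right) = -5 - 5 = -10$)
$j{\left(k,-8 \right)} + 23 z{\left(-4 \right)} = -10 + 23 \left(-4\right) = -10 - 92 = -102$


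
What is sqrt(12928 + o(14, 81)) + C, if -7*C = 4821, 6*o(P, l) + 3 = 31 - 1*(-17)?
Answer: -4821/7 + sqrt(51742)/2 ≈ -574.98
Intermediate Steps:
o(P, l) = 15/2 (o(P, l) = -1/2 + (31 - 1*(-17))/6 = -1/2 + (31 + 17)/6 = -1/2 + (1/6)*48 = -1/2 + 8 = 15/2)
C = -4821/7 (C = -1/7*4821 = -4821/7 ≈ -688.71)
sqrt(12928 + o(14, 81)) + C = sqrt(12928 + 15/2) - 4821/7 = sqrt(25871/2) - 4821/7 = sqrt(51742)/2 - 4821/7 = -4821/7 + sqrt(51742)/2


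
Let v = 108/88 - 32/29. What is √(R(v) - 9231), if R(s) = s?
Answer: I*√3757372762/638 ≈ 96.077*I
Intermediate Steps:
v = 79/638 (v = 108*(1/88) - 32*1/29 = 27/22 - 32/29 = 79/638 ≈ 0.12382)
√(R(v) - 9231) = √(79/638 - 9231) = √(-5889299/638) = I*√3757372762/638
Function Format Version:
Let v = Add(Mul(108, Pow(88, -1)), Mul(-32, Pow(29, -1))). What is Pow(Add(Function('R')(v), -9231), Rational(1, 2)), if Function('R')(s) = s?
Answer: Mul(Rational(1, 638), I, Pow(3757372762, Rational(1, 2))) ≈ Mul(96.077, I)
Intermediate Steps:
v = Rational(79, 638) (v = Add(Mul(108, Rational(1, 88)), Mul(-32, Rational(1, 29))) = Add(Rational(27, 22), Rational(-32, 29)) = Rational(79, 638) ≈ 0.12382)
Pow(Add(Function('R')(v), -9231), Rational(1, 2)) = Pow(Add(Rational(79, 638), -9231), Rational(1, 2)) = Pow(Rational(-5889299, 638), Rational(1, 2)) = Mul(Rational(1, 638), I, Pow(3757372762, Rational(1, 2)))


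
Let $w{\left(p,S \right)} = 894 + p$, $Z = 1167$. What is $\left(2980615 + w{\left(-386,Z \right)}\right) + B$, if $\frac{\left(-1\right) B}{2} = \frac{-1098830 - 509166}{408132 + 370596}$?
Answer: $\frac{290185895942}{97341} \approx 2.9811 \cdot 10^{6}$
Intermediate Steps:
$B = \frac{401999}{97341}$ ($B = - 2 \frac{-1098830 - 509166}{408132 + 370596} = - 2 \left(- \frac{1607996}{778728}\right) = - 2 \left(\left(-1607996\right) \frac{1}{778728}\right) = \left(-2\right) \left(- \frac{401999}{194682}\right) = \frac{401999}{97341} \approx 4.1298$)
$\left(2980615 + w{\left(-386,Z \right)}\right) + B = \left(2980615 + \left(894 - 386\right)\right) + \frac{401999}{97341} = \left(2980615 + 508\right) + \frac{401999}{97341} = 2981123 + \frac{401999}{97341} = \frac{290185895942}{97341}$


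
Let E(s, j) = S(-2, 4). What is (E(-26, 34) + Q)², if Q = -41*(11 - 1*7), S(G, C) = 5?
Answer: 25281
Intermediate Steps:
E(s, j) = 5
Q = -164 (Q = -41*(11 - 7) = -41*4 = -164)
(E(-26, 34) + Q)² = (5 - 164)² = (-159)² = 25281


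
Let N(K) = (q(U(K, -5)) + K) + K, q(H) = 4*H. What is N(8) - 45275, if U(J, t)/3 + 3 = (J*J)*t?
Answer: -49135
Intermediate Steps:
U(J, t) = -9 + 3*t*J² (U(J, t) = -9 + 3*((J*J)*t) = -9 + 3*(J²*t) = -9 + 3*(t*J²) = -9 + 3*t*J²)
N(K) = -36 - 60*K² + 2*K (N(K) = (4*(-9 + 3*(-5)*K²) + K) + K = (4*(-9 - 15*K²) + K) + K = ((-36 - 60*K²) + K) + K = (-36 + K - 60*K²) + K = -36 - 60*K² + 2*K)
N(8) - 45275 = (-36 - 60*8² + 2*8) - 45275 = (-36 - 60*64 + 16) - 45275 = (-36 - 3840 + 16) - 45275 = -3860 - 45275 = -49135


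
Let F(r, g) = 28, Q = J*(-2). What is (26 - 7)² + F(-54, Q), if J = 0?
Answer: 389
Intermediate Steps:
Q = 0 (Q = 0*(-2) = 0)
(26 - 7)² + F(-54, Q) = (26 - 7)² + 28 = 19² + 28 = 361 + 28 = 389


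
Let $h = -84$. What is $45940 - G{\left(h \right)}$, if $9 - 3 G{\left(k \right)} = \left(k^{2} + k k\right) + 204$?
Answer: $50709$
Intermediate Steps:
$G{\left(k \right)} = -65 - \frac{2 k^{2}}{3}$ ($G{\left(k \right)} = 3 - \frac{\left(k^{2} + k k\right) + 204}{3} = 3 - \frac{\left(k^{2} + k^{2}\right) + 204}{3} = 3 - \frac{2 k^{2} + 204}{3} = 3 - \frac{204 + 2 k^{2}}{3} = 3 - \left(68 + \frac{2 k^{2}}{3}\right) = -65 - \frac{2 k^{2}}{3}$)
$45940 - G{\left(h \right)} = 45940 - \left(-65 - \frac{2 \left(-84\right)^{2}}{3}\right) = 45940 - \left(-65 - 4704\right) = 45940 - -4769 = 45940 + 4769 = 50709$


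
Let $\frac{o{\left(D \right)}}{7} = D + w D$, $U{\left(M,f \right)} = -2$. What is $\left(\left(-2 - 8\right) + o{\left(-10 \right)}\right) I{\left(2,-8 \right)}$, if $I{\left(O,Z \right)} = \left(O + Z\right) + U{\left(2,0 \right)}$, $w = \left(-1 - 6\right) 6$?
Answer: $-22880$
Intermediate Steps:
$w = -42$ ($w = \left(-1 - 6\right) 6 = \left(-7\right) 6 = -42$)
$I{\left(O,Z \right)} = -2 + O + Z$ ($I{\left(O,Z \right)} = \left(O + Z\right) - 2 = -2 + O + Z$)
$o{\left(D \right)} = - 287 D$ ($o{\left(D \right)} = 7 \left(D - 42 D\right) = 7 \left(- 41 D\right) = - 287 D$)
$\left(\left(-2 - 8\right) + o{\left(-10 \right)}\right) I{\left(2,-8 \right)} = \left(\left(-2 - 8\right) - -2870\right) \left(-2 + 2 - 8\right) = \left(\left(-2 - 8\right) + 2870\right) \left(-8\right) = \left(-10 + 2870\right) \left(-8\right) = 2860 \left(-8\right) = -22880$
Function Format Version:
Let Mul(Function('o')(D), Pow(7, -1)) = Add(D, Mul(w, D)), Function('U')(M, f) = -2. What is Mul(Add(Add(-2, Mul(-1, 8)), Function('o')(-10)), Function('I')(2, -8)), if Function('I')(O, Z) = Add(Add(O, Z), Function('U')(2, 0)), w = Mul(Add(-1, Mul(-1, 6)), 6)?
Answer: -22880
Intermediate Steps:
w = -42 (w = Mul(Add(-1, -6), 6) = Mul(-7, 6) = -42)
Function('I')(O, Z) = Add(-2, O, Z) (Function('I')(O, Z) = Add(Add(O, Z), -2) = Add(-2, O, Z))
Function('o')(D) = Mul(-287, D) (Function('o')(D) = Mul(7, Add(D, Mul(-42, D))) = Mul(7, Mul(-41, D)) = Mul(-287, D))
Mul(Add(Add(-2, Mul(-1, 8)), Function('o')(-10)), Function('I')(2, -8)) = Mul(Add(Add(-2, Mul(-1, 8)), Mul(-287, -10)), Add(-2, 2, -8)) = Mul(Add(Add(-2, -8), 2870), -8) = Mul(Add(-10, 2870), -8) = Mul(2860, -8) = -22880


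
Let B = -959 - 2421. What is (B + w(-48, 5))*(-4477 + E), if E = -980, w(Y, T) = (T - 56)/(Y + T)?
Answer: 792842073/43 ≈ 1.8438e+7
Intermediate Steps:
w(Y, T) = (-56 + T)/(T + Y)
B = -3380
(B + w(-48, 5))*(-4477 + E) = (-3380 + (-56 + 5)/(5 - 48))*(-4477 - 980) = (-3380 - 51/(-43))*(-5457) = (-3380 - 1/43*(-51))*(-5457) = (-3380 + 51/43)*(-5457) = -145289/43*(-5457) = 792842073/43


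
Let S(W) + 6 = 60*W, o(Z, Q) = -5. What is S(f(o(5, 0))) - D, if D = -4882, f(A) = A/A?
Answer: 4936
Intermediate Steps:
f(A) = 1
S(W) = -6 + 60*W
S(f(o(5, 0))) - D = (-6 + 60*1) - 1*(-4882) = (-6 + 60) + 4882 = 54 + 4882 = 4936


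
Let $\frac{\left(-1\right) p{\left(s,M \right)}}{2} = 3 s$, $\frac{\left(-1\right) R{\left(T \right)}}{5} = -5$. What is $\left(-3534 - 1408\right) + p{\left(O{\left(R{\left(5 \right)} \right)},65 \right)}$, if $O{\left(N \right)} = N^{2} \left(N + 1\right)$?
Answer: $-102442$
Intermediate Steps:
$R{\left(T \right)} = 25$ ($R{\left(T \right)} = \left(-5\right) \left(-5\right) = 25$)
$O{\left(N \right)} = N^{2} \left(1 + N\right)$
$p{\left(s,M \right)} = - 6 s$ ($p{\left(s,M \right)} = - 2 \cdot 3 s = - 6 s$)
$\left(-3534 - 1408\right) + p{\left(O{\left(R{\left(5 \right)} \right)},65 \right)} = \left(-3534 - 1408\right) - 6 \cdot 25^{2} \left(1 + 25\right) = -4942 - 6 \cdot 625 \cdot 26 = -4942 - 97500 = -102442$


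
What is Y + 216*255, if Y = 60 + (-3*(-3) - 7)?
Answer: 55142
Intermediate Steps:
Y = 62 (Y = 60 + (9 - 7) = 60 + 2 = 62)
Y + 216*255 = 62 + 216*255 = 62 + 55080 = 55142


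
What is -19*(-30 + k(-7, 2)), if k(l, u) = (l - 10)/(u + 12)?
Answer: 8303/14 ≈ 593.07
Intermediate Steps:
k(l, u) = (-10 + l)/(12 + u)
-19*(-30 + k(-7, 2)) = -19*(-30 + (-10 - 7)/(12 + 2)) = -19*(-30 - 17/14) = -19*(-437/14) = 8303/14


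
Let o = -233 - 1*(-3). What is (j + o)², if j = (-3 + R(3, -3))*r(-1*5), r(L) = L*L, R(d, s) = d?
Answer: 52900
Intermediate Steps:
o = -230 (o = -233 + 3 = -230)
r(L) = L²
j = 0 (j = (-3 + 3)*(-1*5)² = 0*(-5)² = 0*25 = 0)
(j + o)² = (0 - 230)² = (-230)² = 52900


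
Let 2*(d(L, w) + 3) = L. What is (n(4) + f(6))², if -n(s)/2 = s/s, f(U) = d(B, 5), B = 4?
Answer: 9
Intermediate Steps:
d(L, w) = -3 + L/2
f(U) = -1 (f(U) = -3 + (½)*4 = -3 + 2 = -1)
n(s) = -2 (n(s) = -2*s/s = -2*1 = -2)
(n(4) + f(6))² = (-2 - 1)² = (-3)² = 9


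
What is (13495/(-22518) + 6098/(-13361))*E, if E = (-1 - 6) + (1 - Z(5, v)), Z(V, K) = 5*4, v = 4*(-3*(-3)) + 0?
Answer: 4129078967/150431499 ≈ 27.448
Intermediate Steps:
v = 36 (v = 4*9 + 0 = 36 + 0 = 36)
Z(V, K) = 20
E = -26 (E = (-1 - 6) + (1 - 1*20) = -7 + (1 - 20) = -7 - 19 = -26)
(13495/(-22518) + 6098/(-13361))*E = (13495/(-22518) + 6098/(-13361))*(-26) = (13495*(-1/22518) + 6098*(-1/13361))*(-26) = (-13495/22518 - 6098/13361)*(-26) = -317621459/300862998*(-26) = 4129078967/150431499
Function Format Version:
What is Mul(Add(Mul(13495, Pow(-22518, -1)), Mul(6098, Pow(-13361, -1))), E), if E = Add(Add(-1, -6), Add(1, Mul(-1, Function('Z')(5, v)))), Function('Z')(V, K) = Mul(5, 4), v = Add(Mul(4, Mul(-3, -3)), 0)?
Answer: Rational(4129078967, 150431499) ≈ 27.448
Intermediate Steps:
v = 36 (v = Add(Mul(4, 9), 0) = Add(36, 0) = 36)
Function('Z')(V, K) = 20
E = -26 (E = Add(Add(-1, -6), Add(1, Mul(-1, 20))) = Add(-7, Add(1, -20)) = Add(-7, -19) = -26)
Mul(Add(Mul(13495, Pow(-22518, -1)), Mul(6098, Pow(-13361, -1))), E) = Mul(Add(Mul(13495, Pow(-22518, -1)), Mul(6098, Pow(-13361, -1))), -26) = Mul(Add(Mul(13495, Rational(-1, 22518)), Mul(6098, Rational(-1, 13361))), -26) = Mul(Add(Rational(-13495, 22518), Rational(-6098, 13361)), -26) = Mul(Rational(-317621459, 300862998), -26) = Rational(4129078967, 150431499)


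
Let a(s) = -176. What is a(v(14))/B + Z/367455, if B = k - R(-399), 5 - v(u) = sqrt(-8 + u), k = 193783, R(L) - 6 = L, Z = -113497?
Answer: -1381441597/4459433880 ≈ -0.30978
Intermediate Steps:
R(L) = 6 + L
v(u) = 5 - sqrt(-8 + u)
B = 194176 (B = 193783 - (6 - 399) = 193783 - 1*(-393) = 193783 + 393 = 194176)
a(v(14))/B + Z/367455 = -176/194176 - 113497/367455 = -176*1/194176 - 113497*1/367455 = -11/12136 - 113497/367455 = -1381441597/4459433880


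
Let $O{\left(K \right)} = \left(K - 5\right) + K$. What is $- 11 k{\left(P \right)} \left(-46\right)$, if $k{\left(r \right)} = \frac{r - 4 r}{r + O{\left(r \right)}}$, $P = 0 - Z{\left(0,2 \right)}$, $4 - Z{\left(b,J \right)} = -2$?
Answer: $-396$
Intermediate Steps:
$Z{\left(b,J \right)} = 6$ ($Z{\left(b,J \right)} = 4 - -2 = 4 + 2 = 6$)
$P = -6$ ($P = 0 - 6 = -6$)
$O{\left(K \right)} = -5 + 2 K$ ($O{\left(K \right)} = \left(-5 + K\right) + K = -5 + 2 K$)
$k{\left(r \right)} = - \frac{3 r}{-5 + 3 r}$ ($k{\left(r \right)} = \frac{r - 4 r}{r + \left(-5 + 2 r\right)} = \frac{\left(-3\right) r}{-5 + 3 r} = - \frac{3 r}{-5 + 3 r}$)
$- 11 k{\left(P \right)} \left(-46\right) = - 11 \left(\left(-3\right) \left(-6\right) \frac{1}{-5 + 3 \left(-6\right)}\right) \left(-46\right) = - 11 \left(\left(-3\right) \left(-6\right) \frac{1}{-5 - 18}\right) \left(-46\right) = - 11 \left(\left(-3\right) \left(-6\right) \frac{1}{-23}\right) \left(-46\right) = - 11 \left(\left(-3\right) \left(-6\right) \left(- \frac{1}{23}\right)\right) \left(-46\right) = \left(-11\right) \left(- \frac{18}{23}\right) \left(-46\right) = \frac{198}{23} \left(-46\right) = -396$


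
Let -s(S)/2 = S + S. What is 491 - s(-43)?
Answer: 319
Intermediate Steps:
s(S) = -4*S (s(S) = -2*(S + S) = -4*S)
491 - s(-43) = 491 - (-4)*(-43) = 491 - 1*172 = 491 - 172 = 319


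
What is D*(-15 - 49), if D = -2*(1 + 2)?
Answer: 384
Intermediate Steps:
D = -6 (D = -2*3 = -6)
D*(-15 - 49) = -6*(-15 - 49) = -6*(-64) = 384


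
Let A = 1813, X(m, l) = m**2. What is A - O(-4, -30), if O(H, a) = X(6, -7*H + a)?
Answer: 1777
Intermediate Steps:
O(H, a) = 36 (O(H, a) = 6**2 = 36)
A - O(-4, -30) = 1813 - 1*36 = 1813 - 36 = 1777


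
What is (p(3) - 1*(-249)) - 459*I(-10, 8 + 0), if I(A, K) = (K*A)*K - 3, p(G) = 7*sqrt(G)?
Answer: 295386 + 7*sqrt(3) ≈ 2.9540e+5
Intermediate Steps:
I(A, K) = -3 + A*K**2 (I(A, K) = (A*K)*K - 3 = A*K**2 - 3 = -3 + A*K**2)
(p(3) - 1*(-249)) - 459*I(-10, 8 + 0) = (7*sqrt(3) - 1*(-249)) - 459*(-3 - 10*(8 + 0)**2) = (7*sqrt(3) + 249) - 459*(-3 - 10*8**2) = (249 + 7*sqrt(3)) - 459*(-3 - 10*64) = (249 + 7*sqrt(3)) - 459*(-3 - 640) = (249 + 7*sqrt(3)) - 459*(-643) = (249 + 7*sqrt(3)) + 295137 = 295386 + 7*sqrt(3)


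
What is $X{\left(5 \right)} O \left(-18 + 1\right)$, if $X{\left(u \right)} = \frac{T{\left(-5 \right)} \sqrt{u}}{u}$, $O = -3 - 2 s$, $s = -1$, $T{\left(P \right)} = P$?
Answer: $- 17 \sqrt{5} \approx -38.013$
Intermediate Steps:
$O = -1$ ($O = -3 - -2 = -3 + 2 = -1$)
$X{\left(u \right)} = - \frac{5}{\sqrt{u}}$ ($X{\left(u \right)} = \frac{\left(-5\right) \sqrt{u}}{u} = - \frac{5}{\sqrt{u}}$)
$X{\left(5 \right)} O \left(-18 + 1\right) = - \frac{5}{\sqrt{5}} \left(-1\right) \left(-18 + 1\right) = - 5 \frac{\sqrt{5}}{5} \left(-1\right) \left(-17\right) = - \sqrt{5} \left(-1\right) \left(-17\right) = \sqrt{5} \left(-17\right) = - 17 \sqrt{5}$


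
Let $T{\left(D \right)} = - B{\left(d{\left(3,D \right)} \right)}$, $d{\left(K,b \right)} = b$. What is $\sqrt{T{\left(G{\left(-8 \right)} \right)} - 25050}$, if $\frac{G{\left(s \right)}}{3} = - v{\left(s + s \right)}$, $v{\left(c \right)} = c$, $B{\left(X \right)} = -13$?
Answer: $i \sqrt{25037} \approx 158.23 i$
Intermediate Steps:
$G{\left(s \right)} = - 6 s$ ($G{\left(s \right)} = 3 \left(- (s + s)\right) = 3 \left(- 2 s\right) = - 6 s$)
$T{\left(D \right)} = 13$ ($T{\left(D \right)} = \left(-1\right) \left(-13\right) = 13$)
$\sqrt{T{\left(G{\left(-8 \right)} \right)} - 25050} = \sqrt{13 - 25050} = \sqrt{-25037} = i \sqrt{25037}$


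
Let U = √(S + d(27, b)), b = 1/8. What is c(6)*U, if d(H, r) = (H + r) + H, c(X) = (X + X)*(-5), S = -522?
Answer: -15*I*√7486 ≈ -1297.8*I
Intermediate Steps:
b = ⅛ ≈ 0.12500
c(X) = -10*X (c(X) = (2*X)*(-5) = -10*X)
d(H, r) = r + 2*H
U = I*√7486/4 (U = √(-522 + (⅛ + 2*27)) = √(-522 + (⅛ + 54)) = √(-522 + 433/8) = √(-3743/8) = I*√7486/4 ≈ 21.63*I)
c(6)*U = (-10*6)*(I*√7486/4) = -15*I*√7486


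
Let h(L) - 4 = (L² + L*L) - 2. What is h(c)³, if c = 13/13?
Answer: 64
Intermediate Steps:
c = 1 (c = 13*(1/13) = 1)
h(L) = 2 + 2*L² (h(L) = 4 + ((L² + L*L) - 2) = 4 + ((L² + L²) - 2) = 4 + (2*L² - 2) = 4 + (-2 + 2*L²) = 2 + 2*L²)
h(c)³ = (2 + 2*1²)³ = (2 + 2*1)³ = (2 + 2)³ = 4³ = 64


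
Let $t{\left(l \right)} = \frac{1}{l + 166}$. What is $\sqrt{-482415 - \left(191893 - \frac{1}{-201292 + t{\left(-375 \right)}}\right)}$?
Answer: $\frac{i \sqrt{1193449192510538209089}}{42070029} \approx 821.16 i$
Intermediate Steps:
$t{\left(l \right)} = \frac{1}{166 + l}$
$\sqrt{-482415 - \left(191893 - \frac{1}{-201292 + t{\left(-375 \right)}}\right)} = \sqrt{-482415 - \left(191893 - \frac{1}{-201292 + \frac{1}{166 - 375}}\right)} = \sqrt{-482415 - \left(191893 - \frac{1}{-201292 + \frac{1}{-209}}\right)} = \sqrt{-482415 - \left(191893 - \frac{1}{-201292 - \frac{1}{209}}\right)} = \sqrt{-482415 - \left(191893 - \frac{1}{- \frac{42070029}{209}}\right)} = \sqrt{-482415 - \frac{8072944075106}{42070029}} = \sqrt{- \frac{28368157115141}{42070029}} = \frac{i \sqrt{1193449192510538209089}}{42070029}$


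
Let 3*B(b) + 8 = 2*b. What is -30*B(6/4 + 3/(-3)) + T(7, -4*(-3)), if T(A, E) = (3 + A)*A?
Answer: 140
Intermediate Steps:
B(b) = -8/3 + 2*b/3 (B(b) = -8/3 + (2*b)/3 = -8/3 + 2*b/3)
T(A, E) = A*(3 + A)
-30*B(6/4 + 3/(-3)) + T(7, -4*(-3)) = -30*(-8/3 + 2*(6/4 + 3/(-3))/3) + 7*(3 + 7) = -30*(-8/3 + 2*(6*(1/4) + 3*(-1/3))/3) + 7*10 = -30*(-8/3 + 2*(3/2 - 1)/3) + 70 = -30*(-8/3 + (2/3)*(1/2)) + 70 = -30*(-8/3 + 1/3) + 70 = -30*(-7/3) + 70 = 70 + 70 = 140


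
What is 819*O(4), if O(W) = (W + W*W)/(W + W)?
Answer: 4095/2 ≈ 2047.5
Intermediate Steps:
O(W) = (W + W**2)/(2*W) (O(W) = (W + W**2)/((2*W)) = (W + W**2)*(1/(2*W)) = (W + W**2)/(2*W))
819*O(4) = 819*(1/2 + (1/2)*4) = 819*(1/2 + 2) = 819*(5/2) = 4095/2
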